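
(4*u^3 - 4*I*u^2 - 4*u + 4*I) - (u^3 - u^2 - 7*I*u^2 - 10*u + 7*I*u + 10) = 3*u^3 + u^2 + 3*I*u^2 + 6*u - 7*I*u - 10 + 4*I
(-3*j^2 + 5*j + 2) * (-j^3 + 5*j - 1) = 3*j^5 - 5*j^4 - 17*j^3 + 28*j^2 + 5*j - 2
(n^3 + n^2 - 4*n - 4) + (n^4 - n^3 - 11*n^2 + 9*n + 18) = n^4 - 10*n^2 + 5*n + 14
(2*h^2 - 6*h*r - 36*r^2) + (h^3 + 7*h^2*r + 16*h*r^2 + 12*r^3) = h^3 + 7*h^2*r + 2*h^2 + 16*h*r^2 - 6*h*r + 12*r^3 - 36*r^2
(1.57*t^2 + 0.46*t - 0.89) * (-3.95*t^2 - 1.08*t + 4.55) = -6.2015*t^4 - 3.5126*t^3 + 10.1622*t^2 + 3.0542*t - 4.0495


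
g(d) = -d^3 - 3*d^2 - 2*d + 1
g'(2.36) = -32.87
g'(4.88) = -102.72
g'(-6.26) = -82.00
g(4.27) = -140.09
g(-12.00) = 1321.00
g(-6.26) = 141.27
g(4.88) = -196.42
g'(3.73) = -66.12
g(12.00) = -2183.00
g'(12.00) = -506.00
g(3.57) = -89.87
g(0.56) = -1.24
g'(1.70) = -20.87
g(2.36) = -33.57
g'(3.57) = -61.65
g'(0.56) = -6.30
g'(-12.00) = -362.00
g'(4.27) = -82.32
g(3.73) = -100.09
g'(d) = -3*d^2 - 6*d - 2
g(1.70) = -15.98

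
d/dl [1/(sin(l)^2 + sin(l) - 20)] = -(2*sin(l) + 1)*cos(l)/(sin(l)^2 + sin(l) - 20)^2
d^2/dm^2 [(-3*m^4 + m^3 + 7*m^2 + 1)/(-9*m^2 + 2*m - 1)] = 2*(243*m^6 - 162*m^5 + 117*m^4 - 169*m^3 - 30*m^2 + 51*m - 2)/(729*m^6 - 486*m^5 + 351*m^4 - 116*m^3 + 39*m^2 - 6*m + 1)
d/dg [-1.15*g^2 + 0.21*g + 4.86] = 0.21 - 2.3*g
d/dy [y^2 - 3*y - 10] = 2*y - 3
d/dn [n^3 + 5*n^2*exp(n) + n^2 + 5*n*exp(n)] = 5*n^2*exp(n) + 3*n^2 + 15*n*exp(n) + 2*n + 5*exp(n)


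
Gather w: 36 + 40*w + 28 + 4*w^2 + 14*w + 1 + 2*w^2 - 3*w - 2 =6*w^2 + 51*w + 63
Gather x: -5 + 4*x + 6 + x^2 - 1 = x^2 + 4*x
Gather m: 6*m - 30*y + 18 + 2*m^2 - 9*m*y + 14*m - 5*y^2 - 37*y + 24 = 2*m^2 + m*(20 - 9*y) - 5*y^2 - 67*y + 42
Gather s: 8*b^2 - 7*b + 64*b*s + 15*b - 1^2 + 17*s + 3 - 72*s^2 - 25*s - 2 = 8*b^2 + 8*b - 72*s^2 + s*(64*b - 8)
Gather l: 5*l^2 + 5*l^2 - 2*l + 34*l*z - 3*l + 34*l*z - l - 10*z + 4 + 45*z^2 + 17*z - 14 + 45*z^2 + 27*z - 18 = 10*l^2 + l*(68*z - 6) + 90*z^2 + 34*z - 28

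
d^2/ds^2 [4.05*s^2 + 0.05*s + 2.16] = 8.10000000000000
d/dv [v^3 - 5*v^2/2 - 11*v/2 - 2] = 3*v^2 - 5*v - 11/2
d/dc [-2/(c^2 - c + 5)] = 2*(2*c - 1)/(c^2 - c + 5)^2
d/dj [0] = 0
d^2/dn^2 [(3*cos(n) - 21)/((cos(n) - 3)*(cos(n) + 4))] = 3*(29*(1 - cos(n)^2)^2 - cos(n)^5 - 49*cos(n)^3 + 347*cos(n)^2 - 30*cos(n) - 187)/((cos(n) - 3)^3*(cos(n) + 4)^3)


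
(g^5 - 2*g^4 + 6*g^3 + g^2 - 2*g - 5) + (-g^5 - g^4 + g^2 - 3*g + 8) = -3*g^4 + 6*g^3 + 2*g^2 - 5*g + 3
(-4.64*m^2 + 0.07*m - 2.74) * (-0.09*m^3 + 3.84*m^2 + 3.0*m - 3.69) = 0.4176*m^5 - 17.8239*m^4 - 13.4046*m^3 + 6.81*m^2 - 8.4783*m + 10.1106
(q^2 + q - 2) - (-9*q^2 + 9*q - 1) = 10*q^2 - 8*q - 1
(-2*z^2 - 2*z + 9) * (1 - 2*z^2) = 4*z^4 + 4*z^3 - 20*z^2 - 2*z + 9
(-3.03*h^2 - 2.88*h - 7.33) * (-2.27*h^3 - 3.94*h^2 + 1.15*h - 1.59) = 6.8781*h^5 + 18.4758*h^4 + 24.5018*h^3 + 30.3859*h^2 - 3.8503*h + 11.6547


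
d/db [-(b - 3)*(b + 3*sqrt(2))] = -2*b - 3*sqrt(2) + 3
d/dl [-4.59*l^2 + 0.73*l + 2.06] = 0.73 - 9.18*l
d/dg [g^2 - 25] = 2*g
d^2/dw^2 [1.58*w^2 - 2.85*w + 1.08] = 3.16000000000000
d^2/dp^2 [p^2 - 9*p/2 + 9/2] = 2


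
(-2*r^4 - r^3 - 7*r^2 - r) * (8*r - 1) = -16*r^5 - 6*r^4 - 55*r^3 - r^2 + r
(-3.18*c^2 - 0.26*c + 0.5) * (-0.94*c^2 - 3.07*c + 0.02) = 2.9892*c^4 + 10.007*c^3 + 0.2646*c^2 - 1.5402*c + 0.01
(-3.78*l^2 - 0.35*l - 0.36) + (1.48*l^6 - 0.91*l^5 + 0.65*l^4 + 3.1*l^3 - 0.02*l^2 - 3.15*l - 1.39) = 1.48*l^6 - 0.91*l^5 + 0.65*l^4 + 3.1*l^3 - 3.8*l^2 - 3.5*l - 1.75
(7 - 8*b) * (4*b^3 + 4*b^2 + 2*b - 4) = -32*b^4 - 4*b^3 + 12*b^2 + 46*b - 28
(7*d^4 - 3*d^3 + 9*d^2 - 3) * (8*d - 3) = 56*d^5 - 45*d^4 + 81*d^3 - 27*d^2 - 24*d + 9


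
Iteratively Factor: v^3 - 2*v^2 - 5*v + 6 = (v + 2)*(v^2 - 4*v + 3) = (v - 1)*(v + 2)*(v - 3)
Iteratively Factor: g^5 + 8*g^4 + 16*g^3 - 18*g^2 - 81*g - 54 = (g + 1)*(g^4 + 7*g^3 + 9*g^2 - 27*g - 54) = (g - 2)*(g + 1)*(g^3 + 9*g^2 + 27*g + 27) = (g - 2)*(g + 1)*(g + 3)*(g^2 + 6*g + 9) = (g - 2)*(g + 1)*(g + 3)^2*(g + 3)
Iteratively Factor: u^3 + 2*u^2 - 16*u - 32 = (u - 4)*(u^2 + 6*u + 8) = (u - 4)*(u + 4)*(u + 2)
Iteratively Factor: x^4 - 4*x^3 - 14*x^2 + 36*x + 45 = (x + 1)*(x^3 - 5*x^2 - 9*x + 45) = (x + 1)*(x + 3)*(x^2 - 8*x + 15) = (x - 5)*(x + 1)*(x + 3)*(x - 3)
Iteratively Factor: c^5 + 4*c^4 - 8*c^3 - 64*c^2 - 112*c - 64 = (c - 4)*(c^4 + 8*c^3 + 24*c^2 + 32*c + 16) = (c - 4)*(c + 2)*(c^3 + 6*c^2 + 12*c + 8) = (c - 4)*(c + 2)^2*(c^2 + 4*c + 4) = (c - 4)*(c + 2)^3*(c + 2)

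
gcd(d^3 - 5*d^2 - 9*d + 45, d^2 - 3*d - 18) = d + 3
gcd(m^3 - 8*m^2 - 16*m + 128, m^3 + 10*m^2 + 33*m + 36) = m + 4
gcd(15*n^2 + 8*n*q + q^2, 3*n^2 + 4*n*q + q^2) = 3*n + q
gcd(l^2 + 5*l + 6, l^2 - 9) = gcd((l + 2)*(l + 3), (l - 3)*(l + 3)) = l + 3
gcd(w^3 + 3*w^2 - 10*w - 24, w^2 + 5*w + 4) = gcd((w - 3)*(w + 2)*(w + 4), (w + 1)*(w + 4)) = w + 4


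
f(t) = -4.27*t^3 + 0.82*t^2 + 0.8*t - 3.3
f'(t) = -12.81*t^2 + 1.64*t + 0.8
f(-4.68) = 448.60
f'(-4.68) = -287.44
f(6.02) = -900.34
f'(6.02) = -453.57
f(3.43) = -163.22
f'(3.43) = -144.28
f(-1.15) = 3.36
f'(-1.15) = -18.03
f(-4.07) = 294.91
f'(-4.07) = -218.07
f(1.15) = -7.79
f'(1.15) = -14.26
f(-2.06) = 35.86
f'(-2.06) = -56.94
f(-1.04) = 1.56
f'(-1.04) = -14.76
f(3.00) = -108.81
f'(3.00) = -109.57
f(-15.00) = 14580.45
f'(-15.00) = -2906.05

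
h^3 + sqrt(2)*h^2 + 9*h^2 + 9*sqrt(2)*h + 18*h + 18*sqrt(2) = (h + 3)*(h + 6)*(h + sqrt(2))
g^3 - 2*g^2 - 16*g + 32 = (g - 4)*(g - 2)*(g + 4)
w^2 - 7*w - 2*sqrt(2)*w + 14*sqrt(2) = (w - 7)*(w - 2*sqrt(2))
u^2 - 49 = (u - 7)*(u + 7)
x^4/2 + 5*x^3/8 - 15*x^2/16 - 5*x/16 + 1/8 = (x/2 + 1)*(x - 1)*(x - 1/4)*(x + 1/2)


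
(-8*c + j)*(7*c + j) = -56*c^2 - c*j + j^2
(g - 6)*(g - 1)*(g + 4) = g^3 - 3*g^2 - 22*g + 24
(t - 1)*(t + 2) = t^2 + t - 2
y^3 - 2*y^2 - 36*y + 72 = (y - 6)*(y - 2)*(y + 6)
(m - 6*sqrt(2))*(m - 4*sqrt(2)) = m^2 - 10*sqrt(2)*m + 48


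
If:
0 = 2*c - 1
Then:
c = 1/2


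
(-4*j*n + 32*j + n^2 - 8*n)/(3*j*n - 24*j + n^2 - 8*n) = (-4*j + n)/(3*j + n)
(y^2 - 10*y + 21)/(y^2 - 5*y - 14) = (y - 3)/(y + 2)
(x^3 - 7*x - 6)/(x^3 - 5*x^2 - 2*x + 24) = (x + 1)/(x - 4)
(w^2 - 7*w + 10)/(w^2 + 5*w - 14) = (w - 5)/(w + 7)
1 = 1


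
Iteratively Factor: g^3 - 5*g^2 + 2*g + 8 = (g + 1)*(g^2 - 6*g + 8) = (g - 4)*(g + 1)*(g - 2)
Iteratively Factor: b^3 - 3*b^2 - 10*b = (b + 2)*(b^2 - 5*b) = (b - 5)*(b + 2)*(b)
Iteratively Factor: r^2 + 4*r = (r + 4)*(r)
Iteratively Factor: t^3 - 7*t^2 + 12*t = (t)*(t^2 - 7*t + 12) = t*(t - 4)*(t - 3)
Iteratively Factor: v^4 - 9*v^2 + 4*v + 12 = (v + 3)*(v^3 - 3*v^2 + 4) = (v + 1)*(v + 3)*(v^2 - 4*v + 4) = (v - 2)*(v + 1)*(v + 3)*(v - 2)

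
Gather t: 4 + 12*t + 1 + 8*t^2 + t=8*t^2 + 13*t + 5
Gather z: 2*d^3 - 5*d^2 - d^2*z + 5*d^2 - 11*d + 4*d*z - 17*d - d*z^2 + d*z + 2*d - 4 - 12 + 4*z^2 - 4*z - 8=2*d^3 - 26*d + z^2*(4 - d) + z*(-d^2 + 5*d - 4) - 24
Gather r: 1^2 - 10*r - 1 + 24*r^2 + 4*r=24*r^2 - 6*r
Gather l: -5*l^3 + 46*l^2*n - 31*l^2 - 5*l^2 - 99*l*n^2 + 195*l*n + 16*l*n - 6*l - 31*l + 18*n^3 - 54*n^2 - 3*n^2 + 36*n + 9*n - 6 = -5*l^3 + l^2*(46*n - 36) + l*(-99*n^2 + 211*n - 37) + 18*n^3 - 57*n^2 + 45*n - 6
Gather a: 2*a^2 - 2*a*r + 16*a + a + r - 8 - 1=2*a^2 + a*(17 - 2*r) + r - 9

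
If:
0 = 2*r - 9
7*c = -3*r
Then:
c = -27/14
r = 9/2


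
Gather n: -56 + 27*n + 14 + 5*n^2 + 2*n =5*n^2 + 29*n - 42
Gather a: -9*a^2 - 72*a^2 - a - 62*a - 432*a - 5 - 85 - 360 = -81*a^2 - 495*a - 450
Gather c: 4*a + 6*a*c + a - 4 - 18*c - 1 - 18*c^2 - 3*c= 5*a - 18*c^2 + c*(6*a - 21) - 5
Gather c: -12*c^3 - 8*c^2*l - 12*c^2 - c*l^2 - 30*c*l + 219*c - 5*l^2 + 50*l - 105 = -12*c^3 + c^2*(-8*l - 12) + c*(-l^2 - 30*l + 219) - 5*l^2 + 50*l - 105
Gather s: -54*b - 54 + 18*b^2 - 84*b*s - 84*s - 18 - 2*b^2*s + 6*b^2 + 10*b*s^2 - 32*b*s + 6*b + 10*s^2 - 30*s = 24*b^2 - 48*b + s^2*(10*b + 10) + s*(-2*b^2 - 116*b - 114) - 72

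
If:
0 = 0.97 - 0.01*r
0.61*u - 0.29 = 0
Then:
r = 97.00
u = 0.48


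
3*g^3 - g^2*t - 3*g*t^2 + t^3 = (-3*g + t)*(-g + t)*(g + t)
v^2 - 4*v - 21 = (v - 7)*(v + 3)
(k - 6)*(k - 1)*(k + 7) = k^3 - 43*k + 42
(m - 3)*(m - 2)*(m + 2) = m^3 - 3*m^2 - 4*m + 12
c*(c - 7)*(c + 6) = c^3 - c^2 - 42*c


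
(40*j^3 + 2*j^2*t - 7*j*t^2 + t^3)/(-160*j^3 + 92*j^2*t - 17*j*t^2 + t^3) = (2*j + t)/(-8*j + t)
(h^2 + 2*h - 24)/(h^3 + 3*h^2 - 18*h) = (h - 4)/(h*(h - 3))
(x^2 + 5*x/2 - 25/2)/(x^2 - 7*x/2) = (2*x^2 + 5*x - 25)/(x*(2*x - 7))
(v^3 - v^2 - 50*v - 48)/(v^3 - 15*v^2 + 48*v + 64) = (v + 6)/(v - 8)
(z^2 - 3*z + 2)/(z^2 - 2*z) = (z - 1)/z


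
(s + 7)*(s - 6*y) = s^2 - 6*s*y + 7*s - 42*y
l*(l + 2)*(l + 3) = l^3 + 5*l^2 + 6*l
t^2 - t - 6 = (t - 3)*(t + 2)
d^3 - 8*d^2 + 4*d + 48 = (d - 6)*(d - 4)*(d + 2)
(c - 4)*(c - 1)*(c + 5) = c^3 - 21*c + 20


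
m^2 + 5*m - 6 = (m - 1)*(m + 6)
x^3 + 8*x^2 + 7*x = x*(x + 1)*(x + 7)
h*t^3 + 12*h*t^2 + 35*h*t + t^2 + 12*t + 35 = (t + 5)*(t + 7)*(h*t + 1)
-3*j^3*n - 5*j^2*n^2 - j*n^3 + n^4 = n*(-3*j + n)*(j + n)^2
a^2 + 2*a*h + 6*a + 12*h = (a + 6)*(a + 2*h)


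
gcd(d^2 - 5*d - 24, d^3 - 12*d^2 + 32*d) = d - 8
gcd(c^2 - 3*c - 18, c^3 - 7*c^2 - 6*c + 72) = c^2 - 3*c - 18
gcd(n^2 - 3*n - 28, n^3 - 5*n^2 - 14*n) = n - 7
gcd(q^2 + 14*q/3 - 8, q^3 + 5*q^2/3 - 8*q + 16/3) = q - 4/3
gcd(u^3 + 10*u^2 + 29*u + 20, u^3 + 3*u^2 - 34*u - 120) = u^2 + 9*u + 20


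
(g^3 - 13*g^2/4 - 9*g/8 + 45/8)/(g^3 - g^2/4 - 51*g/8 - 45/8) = (2*g - 3)/(2*g + 3)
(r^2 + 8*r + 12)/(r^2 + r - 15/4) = 4*(r^2 + 8*r + 12)/(4*r^2 + 4*r - 15)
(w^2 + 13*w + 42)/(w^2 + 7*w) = (w + 6)/w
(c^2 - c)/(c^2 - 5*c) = (c - 1)/(c - 5)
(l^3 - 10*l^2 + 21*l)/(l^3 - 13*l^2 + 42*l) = (l - 3)/(l - 6)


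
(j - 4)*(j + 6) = j^2 + 2*j - 24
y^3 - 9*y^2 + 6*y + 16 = (y - 8)*(y - 2)*(y + 1)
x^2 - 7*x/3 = x*(x - 7/3)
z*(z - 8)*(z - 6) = z^3 - 14*z^2 + 48*z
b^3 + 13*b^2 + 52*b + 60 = (b + 2)*(b + 5)*(b + 6)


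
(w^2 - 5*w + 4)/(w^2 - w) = (w - 4)/w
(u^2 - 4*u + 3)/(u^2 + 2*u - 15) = (u - 1)/(u + 5)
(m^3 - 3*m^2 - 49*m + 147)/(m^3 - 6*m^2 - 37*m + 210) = (m^2 + 4*m - 21)/(m^2 + m - 30)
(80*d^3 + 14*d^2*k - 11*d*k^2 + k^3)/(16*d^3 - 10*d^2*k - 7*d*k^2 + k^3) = (5*d - k)/(d - k)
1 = 1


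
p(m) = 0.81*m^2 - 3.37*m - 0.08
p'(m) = 1.62*m - 3.37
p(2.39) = -3.51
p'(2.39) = 0.50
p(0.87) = -2.40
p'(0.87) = -1.96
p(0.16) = -0.60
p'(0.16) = -3.11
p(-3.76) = 24.04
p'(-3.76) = -9.46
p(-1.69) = 7.93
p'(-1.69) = -6.11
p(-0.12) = 0.34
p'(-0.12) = -3.56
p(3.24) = -2.50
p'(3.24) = 1.88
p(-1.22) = 5.24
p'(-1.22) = -5.35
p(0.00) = -0.08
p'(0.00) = -3.37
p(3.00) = -2.90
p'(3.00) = 1.49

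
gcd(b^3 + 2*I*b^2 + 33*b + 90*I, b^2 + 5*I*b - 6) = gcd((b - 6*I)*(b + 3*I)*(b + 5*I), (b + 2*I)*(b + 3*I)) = b + 3*I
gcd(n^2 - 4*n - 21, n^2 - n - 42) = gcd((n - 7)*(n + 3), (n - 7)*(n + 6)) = n - 7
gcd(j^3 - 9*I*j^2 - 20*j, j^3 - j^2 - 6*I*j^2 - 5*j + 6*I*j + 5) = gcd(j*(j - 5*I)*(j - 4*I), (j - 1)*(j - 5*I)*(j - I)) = j - 5*I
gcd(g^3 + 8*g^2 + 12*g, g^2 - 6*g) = g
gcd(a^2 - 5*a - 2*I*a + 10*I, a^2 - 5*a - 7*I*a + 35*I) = a - 5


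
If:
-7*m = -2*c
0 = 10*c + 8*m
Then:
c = 0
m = 0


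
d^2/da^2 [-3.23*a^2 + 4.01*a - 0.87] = -6.46000000000000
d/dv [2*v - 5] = 2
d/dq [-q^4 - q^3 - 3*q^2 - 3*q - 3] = -4*q^3 - 3*q^2 - 6*q - 3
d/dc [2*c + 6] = 2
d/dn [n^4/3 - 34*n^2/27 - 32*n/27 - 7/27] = 4*n^3/3 - 68*n/27 - 32/27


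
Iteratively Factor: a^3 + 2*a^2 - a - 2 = (a + 1)*(a^2 + a - 2) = (a - 1)*(a + 1)*(a + 2)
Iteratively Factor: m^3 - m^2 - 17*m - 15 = (m + 1)*(m^2 - 2*m - 15) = (m - 5)*(m + 1)*(m + 3)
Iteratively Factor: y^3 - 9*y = (y - 3)*(y^2 + 3*y) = (y - 3)*(y + 3)*(y)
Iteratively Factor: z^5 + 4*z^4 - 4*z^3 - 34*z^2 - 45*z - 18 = (z + 3)*(z^4 + z^3 - 7*z^2 - 13*z - 6) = (z + 1)*(z + 3)*(z^3 - 7*z - 6) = (z - 3)*(z + 1)*(z + 3)*(z^2 + 3*z + 2) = (z - 3)*(z + 1)^2*(z + 3)*(z + 2)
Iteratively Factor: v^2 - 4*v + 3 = (v - 1)*(v - 3)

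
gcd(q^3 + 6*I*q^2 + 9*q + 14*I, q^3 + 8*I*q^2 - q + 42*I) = q^2 + 5*I*q + 14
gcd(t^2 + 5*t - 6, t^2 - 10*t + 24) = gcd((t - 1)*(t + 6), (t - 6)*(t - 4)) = 1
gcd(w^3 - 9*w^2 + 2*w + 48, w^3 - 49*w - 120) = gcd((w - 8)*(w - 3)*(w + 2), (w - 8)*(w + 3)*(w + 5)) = w - 8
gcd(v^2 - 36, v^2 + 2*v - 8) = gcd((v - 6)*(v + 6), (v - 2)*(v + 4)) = 1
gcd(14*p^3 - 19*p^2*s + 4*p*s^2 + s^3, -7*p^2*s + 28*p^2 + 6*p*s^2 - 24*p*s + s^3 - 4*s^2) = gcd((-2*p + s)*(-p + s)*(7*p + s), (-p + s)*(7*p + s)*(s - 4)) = 7*p^2 - 6*p*s - s^2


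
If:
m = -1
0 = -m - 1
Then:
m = -1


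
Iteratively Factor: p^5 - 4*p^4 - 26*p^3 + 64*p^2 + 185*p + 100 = (p + 1)*(p^4 - 5*p^3 - 21*p^2 + 85*p + 100) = (p + 1)*(p + 4)*(p^3 - 9*p^2 + 15*p + 25) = (p - 5)*(p + 1)*(p + 4)*(p^2 - 4*p - 5) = (p - 5)*(p + 1)^2*(p + 4)*(p - 5)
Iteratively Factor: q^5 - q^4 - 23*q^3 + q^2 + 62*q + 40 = (q + 1)*(q^4 - 2*q^3 - 21*q^2 + 22*q + 40) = (q - 5)*(q + 1)*(q^3 + 3*q^2 - 6*q - 8) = (q - 5)*(q + 1)*(q + 4)*(q^2 - q - 2) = (q - 5)*(q - 2)*(q + 1)*(q + 4)*(q + 1)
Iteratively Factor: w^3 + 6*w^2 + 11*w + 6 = (w + 1)*(w^2 + 5*w + 6) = (w + 1)*(w + 3)*(w + 2)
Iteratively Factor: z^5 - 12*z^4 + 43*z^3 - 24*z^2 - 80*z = (z + 1)*(z^4 - 13*z^3 + 56*z^2 - 80*z) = z*(z + 1)*(z^3 - 13*z^2 + 56*z - 80) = z*(z - 5)*(z + 1)*(z^2 - 8*z + 16) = z*(z - 5)*(z - 4)*(z + 1)*(z - 4)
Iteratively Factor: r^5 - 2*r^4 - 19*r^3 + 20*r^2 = (r)*(r^4 - 2*r^3 - 19*r^2 + 20*r) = r^2*(r^3 - 2*r^2 - 19*r + 20) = r^2*(r + 4)*(r^2 - 6*r + 5) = r^2*(r - 5)*(r + 4)*(r - 1)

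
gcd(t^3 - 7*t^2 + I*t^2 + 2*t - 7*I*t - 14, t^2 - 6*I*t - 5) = t - I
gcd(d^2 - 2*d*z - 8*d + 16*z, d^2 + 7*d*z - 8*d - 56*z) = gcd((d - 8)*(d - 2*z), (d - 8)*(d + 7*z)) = d - 8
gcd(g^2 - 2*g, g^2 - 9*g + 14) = g - 2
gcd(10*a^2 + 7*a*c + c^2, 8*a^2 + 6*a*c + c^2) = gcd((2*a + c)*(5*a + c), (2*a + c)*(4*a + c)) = 2*a + c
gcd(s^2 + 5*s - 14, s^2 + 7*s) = s + 7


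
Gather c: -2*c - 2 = -2*c - 2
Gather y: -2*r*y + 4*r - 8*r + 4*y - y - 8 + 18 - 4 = -4*r + y*(3 - 2*r) + 6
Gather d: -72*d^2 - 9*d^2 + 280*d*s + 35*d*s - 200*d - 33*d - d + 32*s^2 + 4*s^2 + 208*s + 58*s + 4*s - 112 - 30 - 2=-81*d^2 + d*(315*s - 234) + 36*s^2 + 270*s - 144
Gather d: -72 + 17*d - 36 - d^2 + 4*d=-d^2 + 21*d - 108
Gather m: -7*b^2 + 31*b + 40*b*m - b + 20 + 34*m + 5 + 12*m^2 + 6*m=-7*b^2 + 30*b + 12*m^2 + m*(40*b + 40) + 25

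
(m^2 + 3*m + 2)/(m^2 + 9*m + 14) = (m + 1)/(m + 7)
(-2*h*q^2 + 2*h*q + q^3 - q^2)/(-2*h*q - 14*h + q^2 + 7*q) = q*(q - 1)/(q + 7)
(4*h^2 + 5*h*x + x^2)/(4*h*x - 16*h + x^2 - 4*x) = (h + x)/(x - 4)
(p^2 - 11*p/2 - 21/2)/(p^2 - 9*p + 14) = (p + 3/2)/(p - 2)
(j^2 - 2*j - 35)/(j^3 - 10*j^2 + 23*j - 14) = (j + 5)/(j^2 - 3*j + 2)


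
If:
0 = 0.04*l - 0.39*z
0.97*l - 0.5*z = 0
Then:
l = 0.00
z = 0.00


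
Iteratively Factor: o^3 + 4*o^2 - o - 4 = (o + 1)*(o^2 + 3*o - 4) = (o - 1)*(o + 1)*(o + 4)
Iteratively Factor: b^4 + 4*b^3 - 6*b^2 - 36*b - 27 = (b + 3)*(b^3 + b^2 - 9*b - 9) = (b + 3)^2*(b^2 - 2*b - 3) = (b + 1)*(b + 3)^2*(b - 3)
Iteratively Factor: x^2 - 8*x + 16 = (x - 4)*(x - 4)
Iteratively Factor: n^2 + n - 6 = (n - 2)*(n + 3)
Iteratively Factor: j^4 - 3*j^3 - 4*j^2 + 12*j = (j - 3)*(j^3 - 4*j) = j*(j - 3)*(j^2 - 4) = j*(j - 3)*(j + 2)*(j - 2)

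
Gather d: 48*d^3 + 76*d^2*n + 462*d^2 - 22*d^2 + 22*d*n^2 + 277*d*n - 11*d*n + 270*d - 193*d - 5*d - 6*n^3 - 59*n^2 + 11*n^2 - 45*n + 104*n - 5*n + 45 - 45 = 48*d^3 + d^2*(76*n + 440) + d*(22*n^2 + 266*n + 72) - 6*n^3 - 48*n^2 + 54*n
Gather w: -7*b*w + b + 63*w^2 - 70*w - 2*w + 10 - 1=b + 63*w^2 + w*(-7*b - 72) + 9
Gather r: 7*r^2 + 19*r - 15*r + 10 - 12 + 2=7*r^2 + 4*r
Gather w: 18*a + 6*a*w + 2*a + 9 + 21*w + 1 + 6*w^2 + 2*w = 20*a + 6*w^2 + w*(6*a + 23) + 10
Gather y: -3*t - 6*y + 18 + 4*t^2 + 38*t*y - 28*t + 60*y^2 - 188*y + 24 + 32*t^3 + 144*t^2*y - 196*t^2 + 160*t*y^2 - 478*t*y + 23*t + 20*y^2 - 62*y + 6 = 32*t^3 - 192*t^2 - 8*t + y^2*(160*t + 80) + y*(144*t^2 - 440*t - 256) + 48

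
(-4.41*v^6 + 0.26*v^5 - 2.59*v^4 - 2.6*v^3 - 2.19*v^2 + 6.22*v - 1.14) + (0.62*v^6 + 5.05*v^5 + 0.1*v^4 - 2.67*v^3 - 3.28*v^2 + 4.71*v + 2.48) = -3.79*v^6 + 5.31*v^5 - 2.49*v^4 - 5.27*v^3 - 5.47*v^2 + 10.93*v + 1.34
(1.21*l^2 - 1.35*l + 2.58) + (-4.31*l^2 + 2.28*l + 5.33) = -3.1*l^2 + 0.93*l + 7.91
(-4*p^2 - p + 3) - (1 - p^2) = -3*p^2 - p + 2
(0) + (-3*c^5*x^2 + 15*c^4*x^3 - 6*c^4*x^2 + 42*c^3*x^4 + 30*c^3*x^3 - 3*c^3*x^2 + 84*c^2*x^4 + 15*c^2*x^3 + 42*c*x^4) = -3*c^5*x^2 + 15*c^4*x^3 - 6*c^4*x^2 + 42*c^3*x^4 + 30*c^3*x^3 - 3*c^3*x^2 + 84*c^2*x^4 + 15*c^2*x^3 + 42*c*x^4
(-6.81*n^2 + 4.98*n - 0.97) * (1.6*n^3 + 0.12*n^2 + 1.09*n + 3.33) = -10.896*n^5 + 7.1508*n^4 - 8.3773*n^3 - 17.3655*n^2 + 15.5261*n - 3.2301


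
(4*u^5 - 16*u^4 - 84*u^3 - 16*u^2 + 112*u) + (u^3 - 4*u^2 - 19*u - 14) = 4*u^5 - 16*u^4 - 83*u^3 - 20*u^2 + 93*u - 14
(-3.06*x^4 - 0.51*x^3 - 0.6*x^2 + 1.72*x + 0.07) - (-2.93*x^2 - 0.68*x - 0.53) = -3.06*x^4 - 0.51*x^3 + 2.33*x^2 + 2.4*x + 0.6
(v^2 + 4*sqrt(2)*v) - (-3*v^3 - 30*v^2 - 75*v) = 3*v^3 + 31*v^2 + 4*sqrt(2)*v + 75*v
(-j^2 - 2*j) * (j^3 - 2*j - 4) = -j^5 - 2*j^4 + 2*j^3 + 8*j^2 + 8*j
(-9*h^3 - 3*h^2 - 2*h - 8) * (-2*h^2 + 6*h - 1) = 18*h^5 - 48*h^4 - 5*h^3 + 7*h^2 - 46*h + 8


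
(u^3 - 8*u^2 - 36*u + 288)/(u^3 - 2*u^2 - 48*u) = (u - 6)/u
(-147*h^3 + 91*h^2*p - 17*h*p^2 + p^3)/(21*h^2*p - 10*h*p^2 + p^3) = (-7*h + p)/p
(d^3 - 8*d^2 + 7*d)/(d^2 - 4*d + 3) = d*(d - 7)/(d - 3)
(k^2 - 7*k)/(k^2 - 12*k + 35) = k/(k - 5)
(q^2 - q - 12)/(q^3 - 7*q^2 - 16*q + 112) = (q + 3)/(q^2 - 3*q - 28)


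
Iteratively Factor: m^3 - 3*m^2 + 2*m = (m)*(m^2 - 3*m + 2) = m*(m - 2)*(m - 1)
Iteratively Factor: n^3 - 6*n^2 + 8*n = (n - 2)*(n^2 - 4*n) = n*(n - 2)*(n - 4)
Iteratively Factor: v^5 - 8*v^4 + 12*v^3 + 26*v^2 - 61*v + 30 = (v - 5)*(v^4 - 3*v^3 - 3*v^2 + 11*v - 6) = (v - 5)*(v - 3)*(v^3 - 3*v + 2) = (v - 5)*(v - 3)*(v - 1)*(v^2 + v - 2) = (v - 5)*(v - 3)*(v - 1)*(v + 2)*(v - 1)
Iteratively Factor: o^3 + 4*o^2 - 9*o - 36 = (o + 4)*(o^2 - 9) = (o - 3)*(o + 4)*(o + 3)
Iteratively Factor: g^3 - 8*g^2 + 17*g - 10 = (g - 1)*(g^2 - 7*g + 10) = (g - 2)*(g - 1)*(g - 5)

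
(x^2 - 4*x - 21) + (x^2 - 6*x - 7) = 2*x^2 - 10*x - 28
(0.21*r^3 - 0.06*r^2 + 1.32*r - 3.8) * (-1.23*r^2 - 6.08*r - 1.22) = -0.2583*r^5 - 1.203*r^4 - 1.515*r^3 - 3.2784*r^2 + 21.4936*r + 4.636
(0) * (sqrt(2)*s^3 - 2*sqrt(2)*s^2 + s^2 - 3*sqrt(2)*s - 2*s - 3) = 0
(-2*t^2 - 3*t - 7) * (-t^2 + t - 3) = 2*t^4 + t^3 + 10*t^2 + 2*t + 21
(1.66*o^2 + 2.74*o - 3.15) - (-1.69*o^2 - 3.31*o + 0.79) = 3.35*o^2 + 6.05*o - 3.94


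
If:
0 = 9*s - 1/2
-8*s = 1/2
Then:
No Solution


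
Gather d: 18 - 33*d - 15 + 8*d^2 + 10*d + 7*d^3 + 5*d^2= 7*d^3 + 13*d^2 - 23*d + 3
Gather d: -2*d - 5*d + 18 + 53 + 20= 91 - 7*d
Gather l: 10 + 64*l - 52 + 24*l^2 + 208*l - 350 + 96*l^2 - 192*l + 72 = 120*l^2 + 80*l - 320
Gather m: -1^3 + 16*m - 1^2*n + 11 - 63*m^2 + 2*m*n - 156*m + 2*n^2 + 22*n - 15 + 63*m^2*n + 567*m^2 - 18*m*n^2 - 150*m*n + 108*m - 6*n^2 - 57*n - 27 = m^2*(63*n + 504) + m*(-18*n^2 - 148*n - 32) - 4*n^2 - 36*n - 32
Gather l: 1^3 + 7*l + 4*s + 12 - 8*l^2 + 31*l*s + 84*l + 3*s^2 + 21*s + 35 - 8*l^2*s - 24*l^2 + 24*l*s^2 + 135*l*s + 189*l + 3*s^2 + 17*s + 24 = l^2*(-8*s - 32) + l*(24*s^2 + 166*s + 280) + 6*s^2 + 42*s + 72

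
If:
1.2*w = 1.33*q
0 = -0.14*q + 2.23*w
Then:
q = 0.00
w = 0.00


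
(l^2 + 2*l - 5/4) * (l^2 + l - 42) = l^4 + 3*l^3 - 165*l^2/4 - 341*l/4 + 105/2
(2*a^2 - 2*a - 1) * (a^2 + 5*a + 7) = 2*a^4 + 8*a^3 + 3*a^2 - 19*a - 7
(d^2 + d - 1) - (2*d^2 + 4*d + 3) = -d^2 - 3*d - 4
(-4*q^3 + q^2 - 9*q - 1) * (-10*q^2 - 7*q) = 40*q^5 + 18*q^4 + 83*q^3 + 73*q^2 + 7*q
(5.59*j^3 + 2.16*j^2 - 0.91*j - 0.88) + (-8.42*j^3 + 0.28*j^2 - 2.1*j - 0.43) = -2.83*j^3 + 2.44*j^2 - 3.01*j - 1.31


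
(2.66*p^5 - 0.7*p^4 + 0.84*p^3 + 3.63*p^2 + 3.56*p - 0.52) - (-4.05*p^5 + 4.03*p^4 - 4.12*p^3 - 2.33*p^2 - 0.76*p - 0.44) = 6.71*p^5 - 4.73*p^4 + 4.96*p^3 + 5.96*p^2 + 4.32*p - 0.08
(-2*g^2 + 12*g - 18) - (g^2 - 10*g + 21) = -3*g^2 + 22*g - 39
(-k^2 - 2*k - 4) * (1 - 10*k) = 10*k^3 + 19*k^2 + 38*k - 4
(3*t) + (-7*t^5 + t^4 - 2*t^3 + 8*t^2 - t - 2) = -7*t^5 + t^4 - 2*t^3 + 8*t^2 + 2*t - 2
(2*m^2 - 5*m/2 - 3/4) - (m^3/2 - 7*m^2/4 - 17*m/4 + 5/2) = -m^3/2 + 15*m^2/4 + 7*m/4 - 13/4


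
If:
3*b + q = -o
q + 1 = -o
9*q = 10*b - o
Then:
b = 1/3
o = -37/24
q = 13/24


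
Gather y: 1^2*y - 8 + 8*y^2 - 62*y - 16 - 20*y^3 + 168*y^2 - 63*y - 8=-20*y^3 + 176*y^2 - 124*y - 32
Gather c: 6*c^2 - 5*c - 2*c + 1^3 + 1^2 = 6*c^2 - 7*c + 2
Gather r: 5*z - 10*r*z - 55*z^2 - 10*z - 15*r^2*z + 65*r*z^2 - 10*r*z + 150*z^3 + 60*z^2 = -15*r^2*z + r*(65*z^2 - 20*z) + 150*z^3 + 5*z^2 - 5*z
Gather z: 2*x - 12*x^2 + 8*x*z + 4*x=-12*x^2 + 8*x*z + 6*x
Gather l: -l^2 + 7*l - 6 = -l^2 + 7*l - 6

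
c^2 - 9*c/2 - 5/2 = (c - 5)*(c + 1/2)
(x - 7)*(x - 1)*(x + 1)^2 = x^4 - 6*x^3 - 8*x^2 + 6*x + 7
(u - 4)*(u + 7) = u^2 + 3*u - 28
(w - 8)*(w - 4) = w^2 - 12*w + 32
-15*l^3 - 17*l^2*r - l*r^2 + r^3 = (-5*l + r)*(l + r)*(3*l + r)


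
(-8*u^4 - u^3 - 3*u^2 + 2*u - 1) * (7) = -56*u^4 - 7*u^3 - 21*u^2 + 14*u - 7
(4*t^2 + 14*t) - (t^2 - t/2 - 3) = 3*t^2 + 29*t/2 + 3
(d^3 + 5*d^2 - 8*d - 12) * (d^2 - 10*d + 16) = d^5 - 5*d^4 - 42*d^3 + 148*d^2 - 8*d - 192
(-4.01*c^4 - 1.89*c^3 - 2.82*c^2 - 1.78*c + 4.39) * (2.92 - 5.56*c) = 22.2956*c^5 - 1.2008*c^4 + 10.1604*c^3 + 1.6624*c^2 - 29.606*c + 12.8188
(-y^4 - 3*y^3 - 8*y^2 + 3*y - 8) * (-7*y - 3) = 7*y^5 + 24*y^4 + 65*y^3 + 3*y^2 + 47*y + 24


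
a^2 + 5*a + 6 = (a + 2)*(a + 3)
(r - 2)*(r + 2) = r^2 - 4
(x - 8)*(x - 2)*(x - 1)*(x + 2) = x^4 - 9*x^3 + 4*x^2 + 36*x - 32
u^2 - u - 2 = (u - 2)*(u + 1)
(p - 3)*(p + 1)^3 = p^4 - 6*p^2 - 8*p - 3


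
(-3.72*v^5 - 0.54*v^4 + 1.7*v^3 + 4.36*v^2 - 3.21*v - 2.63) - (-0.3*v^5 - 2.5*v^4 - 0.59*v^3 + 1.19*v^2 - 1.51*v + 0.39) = -3.42*v^5 + 1.96*v^4 + 2.29*v^3 + 3.17*v^2 - 1.7*v - 3.02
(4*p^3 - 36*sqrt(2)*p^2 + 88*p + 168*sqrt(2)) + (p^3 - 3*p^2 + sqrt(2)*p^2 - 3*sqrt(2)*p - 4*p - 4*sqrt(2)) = 5*p^3 - 35*sqrt(2)*p^2 - 3*p^2 - 3*sqrt(2)*p + 84*p + 164*sqrt(2)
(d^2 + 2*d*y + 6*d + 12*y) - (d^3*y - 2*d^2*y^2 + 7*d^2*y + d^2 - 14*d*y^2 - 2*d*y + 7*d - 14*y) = -d^3*y + 2*d^2*y^2 - 7*d^2*y + 14*d*y^2 + 4*d*y - d + 26*y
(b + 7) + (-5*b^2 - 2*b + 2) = -5*b^2 - b + 9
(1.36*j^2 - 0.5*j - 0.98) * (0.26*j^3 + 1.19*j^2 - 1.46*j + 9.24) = 0.3536*j^5 + 1.4884*j^4 - 2.8354*j^3 + 12.1302*j^2 - 3.1892*j - 9.0552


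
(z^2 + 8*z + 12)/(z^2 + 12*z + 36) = (z + 2)/(z + 6)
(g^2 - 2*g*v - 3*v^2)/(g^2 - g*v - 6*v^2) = (g + v)/(g + 2*v)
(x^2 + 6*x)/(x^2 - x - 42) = x/(x - 7)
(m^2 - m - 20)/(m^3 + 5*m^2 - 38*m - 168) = (m - 5)/(m^2 + m - 42)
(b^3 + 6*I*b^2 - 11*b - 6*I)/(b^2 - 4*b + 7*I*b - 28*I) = (b^3 + 6*I*b^2 - 11*b - 6*I)/(b^2 + b*(-4 + 7*I) - 28*I)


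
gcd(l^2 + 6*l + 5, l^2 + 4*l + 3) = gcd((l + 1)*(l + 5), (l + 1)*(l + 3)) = l + 1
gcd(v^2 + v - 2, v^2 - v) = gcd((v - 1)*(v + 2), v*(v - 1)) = v - 1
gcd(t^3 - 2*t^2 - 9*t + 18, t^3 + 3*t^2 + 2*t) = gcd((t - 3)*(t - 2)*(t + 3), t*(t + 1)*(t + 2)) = 1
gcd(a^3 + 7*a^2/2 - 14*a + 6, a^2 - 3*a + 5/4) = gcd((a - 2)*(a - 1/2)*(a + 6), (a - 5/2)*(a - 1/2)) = a - 1/2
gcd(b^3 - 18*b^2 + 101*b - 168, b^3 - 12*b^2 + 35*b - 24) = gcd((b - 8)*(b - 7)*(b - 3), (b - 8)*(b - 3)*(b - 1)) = b^2 - 11*b + 24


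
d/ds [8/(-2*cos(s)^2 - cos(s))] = -(8*sin(s)/cos(s)^2 + 32*tan(s))/(2*cos(s) + 1)^2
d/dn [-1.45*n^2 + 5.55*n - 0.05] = 5.55 - 2.9*n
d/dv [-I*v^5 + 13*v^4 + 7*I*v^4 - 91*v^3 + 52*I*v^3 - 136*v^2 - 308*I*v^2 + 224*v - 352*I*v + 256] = -5*I*v^4 + v^3*(52 + 28*I) + v^2*(-273 + 156*I) + v*(-272 - 616*I) + 224 - 352*I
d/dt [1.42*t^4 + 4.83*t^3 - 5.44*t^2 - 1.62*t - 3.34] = 5.68*t^3 + 14.49*t^2 - 10.88*t - 1.62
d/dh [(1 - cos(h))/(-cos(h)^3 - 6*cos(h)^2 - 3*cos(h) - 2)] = (-21*cos(h) + 3*cos(2*h) + cos(3*h) - 7)*sin(h)/(2*(cos(h)^3 + 6*cos(h)^2 + 3*cos(h) + 2)^2)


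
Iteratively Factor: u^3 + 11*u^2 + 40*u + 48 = (u + 3)*(u^2 + 8*u + 16) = (u + 3)*(u + 4)*(u + 4)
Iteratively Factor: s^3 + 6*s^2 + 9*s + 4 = (s + 1)*(s^2 + 5*s + 4) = (s + 1)^2*(s + 4)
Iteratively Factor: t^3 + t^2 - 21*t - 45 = (t + 3)*(t^2 - 2*t - 15) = (t + 3)^2*(t - 5)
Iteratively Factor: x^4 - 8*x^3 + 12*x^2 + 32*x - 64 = (x - 4)*(x^3 - 4*x^2 - 4*x + 16) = (x - 4)*(x + 2)*(x^2 - 6*x + 8) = (x - 4)^2*(x + 2)*(x - 2)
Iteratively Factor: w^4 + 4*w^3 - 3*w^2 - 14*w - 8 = (w + 1)*(w^3 + 3*w^2 - 6*w - 8) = (w + 1)*(w + 4)*(w^2 - w - 2) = (w + 1)^2*(w + 4)*(w - 2)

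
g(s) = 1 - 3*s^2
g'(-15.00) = 90.00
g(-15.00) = -674.00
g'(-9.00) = 54.00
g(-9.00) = -242.00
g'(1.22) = -7.32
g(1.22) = -3.47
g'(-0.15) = 0.90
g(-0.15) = 0.93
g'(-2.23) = 13.38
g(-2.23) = -13.92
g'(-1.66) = 9.96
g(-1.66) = -7.27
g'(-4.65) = 27.90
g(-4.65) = -63.87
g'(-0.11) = 0.66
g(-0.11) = 0.96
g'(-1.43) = 8.58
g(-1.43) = -5.13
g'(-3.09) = 18.54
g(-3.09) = -27.64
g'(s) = -6*s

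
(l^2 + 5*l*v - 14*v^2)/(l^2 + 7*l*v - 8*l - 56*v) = (l - 2*v)/(l - 8)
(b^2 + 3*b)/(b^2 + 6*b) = (b + 3)/(b + 6)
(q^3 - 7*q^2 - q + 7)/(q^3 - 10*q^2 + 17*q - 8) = (q^2 - 6*q - 7)/(q^2 - 9*q + 8)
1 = 1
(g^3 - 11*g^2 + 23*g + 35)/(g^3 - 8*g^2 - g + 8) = (g^2 - 12*g + 35)/(g^2 - 9*g + 8)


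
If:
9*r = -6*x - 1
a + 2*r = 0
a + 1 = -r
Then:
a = -2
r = 1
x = -5/3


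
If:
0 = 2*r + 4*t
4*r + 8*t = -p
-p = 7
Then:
No Solution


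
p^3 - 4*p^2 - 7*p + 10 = (p - 5)*(p - 1)*(p + 2)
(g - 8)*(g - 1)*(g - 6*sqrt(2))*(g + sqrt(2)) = g^4 - 9*g^3 - 5*sqrt(2)*g^3 - 4*g^2 + 45*sqrt(2)*g^2 - 40*sqrt(2)*g + 108*g - 96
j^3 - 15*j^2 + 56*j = j*(j - 8)*(j - 7)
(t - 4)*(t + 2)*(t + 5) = t^3 + 3*t^2 - 18*t - 40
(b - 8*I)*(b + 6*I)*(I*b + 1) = I*b^3 + 3*b^2 + 46*I*b + 48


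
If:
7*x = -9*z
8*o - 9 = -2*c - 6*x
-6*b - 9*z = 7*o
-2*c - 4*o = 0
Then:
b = -15*z/4 - 21/8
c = -27*z/7 - 9/2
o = 27*z/14 + 9/4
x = -9*z/7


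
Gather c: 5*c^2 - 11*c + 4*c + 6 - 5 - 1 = 5*c^2 - 7*c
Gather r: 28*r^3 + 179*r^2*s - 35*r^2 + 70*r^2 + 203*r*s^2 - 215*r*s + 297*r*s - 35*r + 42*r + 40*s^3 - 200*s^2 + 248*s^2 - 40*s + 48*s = 28*r^3 + r^2*(179*s + 35) + r*(203*s^2 + 82*s + 7) + 40*s^3 + 48*s^2 + 8*s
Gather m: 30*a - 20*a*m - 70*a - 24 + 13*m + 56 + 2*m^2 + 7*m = -40*a + 2*m^2 + m*(20 - 20*a) + 32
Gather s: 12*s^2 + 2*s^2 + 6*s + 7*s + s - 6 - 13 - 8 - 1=14*s^2 + 14*s - 28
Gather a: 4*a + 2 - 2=4*a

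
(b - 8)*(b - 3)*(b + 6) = b^3 - 5*b^2 - 42*b + 144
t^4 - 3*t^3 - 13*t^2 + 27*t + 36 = (t - 4)*(t - 3)*(t + 1)*(t + 3)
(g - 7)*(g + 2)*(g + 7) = g^3 + 2*g^2 - 49*g - 98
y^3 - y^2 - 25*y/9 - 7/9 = (y - 7/3)*(y + 1/3)*(y + 1)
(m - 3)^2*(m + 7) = m^3 + m^2 - 33*m + 63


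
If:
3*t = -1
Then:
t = -1/3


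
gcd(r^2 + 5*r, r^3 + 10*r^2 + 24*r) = r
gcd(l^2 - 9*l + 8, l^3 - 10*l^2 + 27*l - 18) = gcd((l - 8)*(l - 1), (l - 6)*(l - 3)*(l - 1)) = l - 1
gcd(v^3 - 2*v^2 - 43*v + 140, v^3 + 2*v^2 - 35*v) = v^2 + 2*v - 35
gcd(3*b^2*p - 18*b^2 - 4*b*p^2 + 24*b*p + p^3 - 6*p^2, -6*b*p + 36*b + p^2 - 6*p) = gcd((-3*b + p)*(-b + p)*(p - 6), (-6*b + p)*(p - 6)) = p - 6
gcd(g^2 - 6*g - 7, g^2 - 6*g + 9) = 1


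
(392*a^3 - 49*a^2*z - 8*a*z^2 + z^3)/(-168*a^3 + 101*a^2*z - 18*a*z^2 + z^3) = (7*a + z)/(-3*a + z)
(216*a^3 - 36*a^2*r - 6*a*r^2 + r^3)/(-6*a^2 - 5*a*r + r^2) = (-36*a^2 + r^2)/(a + r)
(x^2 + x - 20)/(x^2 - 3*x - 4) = (x + 5)/(x + 1)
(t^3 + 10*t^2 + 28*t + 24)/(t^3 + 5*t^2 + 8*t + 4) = (t + 6)/(t + 1)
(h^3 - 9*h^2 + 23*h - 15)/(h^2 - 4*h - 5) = (h^2 - 4*h + 3)/(h + 1)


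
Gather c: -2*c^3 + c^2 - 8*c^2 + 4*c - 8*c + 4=-2*c^3 - 7*c^2 - 4*c + 4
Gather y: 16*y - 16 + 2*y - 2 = 18*y - 18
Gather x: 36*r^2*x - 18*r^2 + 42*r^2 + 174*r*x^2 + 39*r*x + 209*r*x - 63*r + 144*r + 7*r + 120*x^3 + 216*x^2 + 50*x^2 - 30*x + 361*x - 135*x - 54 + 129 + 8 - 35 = 24*r^2 + 88*r + 120*x^3 + x^2*(174*r + 266) + x*(36*r^2 + 248*r + 196) + 48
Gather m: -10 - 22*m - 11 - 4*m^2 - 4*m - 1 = -4*m^2 - 26*m - 22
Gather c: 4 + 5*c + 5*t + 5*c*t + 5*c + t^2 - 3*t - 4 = c*(5*t + 10) + t^2 + 2*t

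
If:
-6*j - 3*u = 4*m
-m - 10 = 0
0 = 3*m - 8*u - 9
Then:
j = 437/48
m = -10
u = -39/8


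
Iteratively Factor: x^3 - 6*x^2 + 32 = (x - 4)*(x^2 - 2*x - 8) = (x - 4)*(x + 2)*(x - 4)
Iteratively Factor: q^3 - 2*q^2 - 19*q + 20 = (q - 1)*(q^2 - q - 20) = (q - 5)*(q - 1)*(q + 4)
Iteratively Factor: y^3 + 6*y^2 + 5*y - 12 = (y + 4)*(y^2 + 2*y - 3) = (y - 1)*(y + 4)*(y + 3)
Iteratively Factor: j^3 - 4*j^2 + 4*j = (j - 2)*(j^2 - 2*j) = (j - 2)^2*(j)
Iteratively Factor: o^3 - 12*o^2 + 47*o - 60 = (o - 3)*(o^2 - 9*o + 20) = (o - 4)*(o - 3)*(o - 5)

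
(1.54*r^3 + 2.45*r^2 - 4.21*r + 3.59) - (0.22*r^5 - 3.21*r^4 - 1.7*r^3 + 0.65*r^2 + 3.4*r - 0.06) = -0.22*r^5 + 3.21*r^4 + 3.24*r^3 + 1.8*r^2 - 7.61*r + 3.65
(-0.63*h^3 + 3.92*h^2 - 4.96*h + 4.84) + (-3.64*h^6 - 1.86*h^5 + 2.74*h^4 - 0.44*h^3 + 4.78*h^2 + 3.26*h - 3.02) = -3.64*h^6 - 1.86*h^5 + 2.74*h^4 - 1.07*h^3 + 8.7*h^2 - 1.7*h + 1.82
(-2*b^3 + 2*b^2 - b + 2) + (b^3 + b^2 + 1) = -b^3 + 3*b^2 - b + 3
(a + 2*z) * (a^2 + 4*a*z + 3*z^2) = a^3 + 6*a^2*z + 11*a*z^2 + 6*z^3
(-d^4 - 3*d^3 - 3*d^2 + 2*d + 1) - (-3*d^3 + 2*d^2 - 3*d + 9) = -d^4 - 5*d^2 + 5*d - 8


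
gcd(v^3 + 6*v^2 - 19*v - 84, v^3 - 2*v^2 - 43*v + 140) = v^2 + 3*v - 28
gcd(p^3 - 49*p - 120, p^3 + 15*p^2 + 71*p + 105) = p^2 + 8*p + 15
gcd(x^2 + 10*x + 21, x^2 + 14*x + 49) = x + 7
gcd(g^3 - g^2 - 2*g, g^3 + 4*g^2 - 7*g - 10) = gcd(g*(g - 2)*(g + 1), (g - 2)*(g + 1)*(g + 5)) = g^2 - g - 2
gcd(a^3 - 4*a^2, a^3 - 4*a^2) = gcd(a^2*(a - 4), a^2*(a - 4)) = a^3 - 4*a^2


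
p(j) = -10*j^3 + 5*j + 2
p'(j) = 5 - 30*j^2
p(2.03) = -71.50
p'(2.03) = -118.63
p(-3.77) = 518.98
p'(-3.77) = -421.39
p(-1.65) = 38.67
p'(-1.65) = -76.68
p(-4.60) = 952.36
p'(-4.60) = -629.80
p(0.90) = -0.79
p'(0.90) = -19.30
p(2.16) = -87.98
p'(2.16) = -134.97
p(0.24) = 3.06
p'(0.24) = 3.27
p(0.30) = 3.23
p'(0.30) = 2.30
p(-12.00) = 17222.00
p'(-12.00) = -4315.00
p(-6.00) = 2132.00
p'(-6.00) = -1075.00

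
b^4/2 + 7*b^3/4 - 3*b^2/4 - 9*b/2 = b*(b/2 + 1)*(b - 3/2)*(b + 3)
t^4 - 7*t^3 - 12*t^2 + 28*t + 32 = (t - 8)*(t - 2)*(t + 1)*(t + 2)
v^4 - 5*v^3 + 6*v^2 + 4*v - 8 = (v - 2)^3*(v + 1)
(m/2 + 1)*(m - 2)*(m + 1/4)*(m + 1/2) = m^4/2 + 3*m^3/8 - 31*m^2/16 - 3*m/2 - 1/4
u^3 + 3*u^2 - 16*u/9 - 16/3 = (u - 4/3)*(u + 4/3)*(u + 3)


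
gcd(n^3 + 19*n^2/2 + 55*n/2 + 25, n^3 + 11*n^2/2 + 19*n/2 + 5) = n^2 + 9*n/2 + 5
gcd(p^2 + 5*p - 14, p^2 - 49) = p + 7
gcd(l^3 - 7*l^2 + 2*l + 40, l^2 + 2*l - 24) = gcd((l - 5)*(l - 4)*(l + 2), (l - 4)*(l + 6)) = l - 4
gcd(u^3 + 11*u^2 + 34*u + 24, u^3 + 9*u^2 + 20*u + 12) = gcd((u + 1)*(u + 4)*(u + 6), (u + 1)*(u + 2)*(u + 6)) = u^2 + 7*u + 6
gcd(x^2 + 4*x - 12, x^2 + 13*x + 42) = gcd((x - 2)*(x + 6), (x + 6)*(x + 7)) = x + 6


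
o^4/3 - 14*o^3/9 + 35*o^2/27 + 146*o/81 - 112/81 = (o/3 + 1/3)*(o - 8/3)*(o - 7/3)*(o - 2/3)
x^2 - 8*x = x*(x - 8)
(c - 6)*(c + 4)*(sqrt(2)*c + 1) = sqrt(2)*c^3 - 2*sqrt(2)*c^2 + c^2 - 24*sqrt(2)*c - 2*c - 24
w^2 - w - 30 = (w - 6)*(w + 5)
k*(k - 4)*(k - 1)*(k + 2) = k^4 - 3*k^3 - 6*k^2 + 8*k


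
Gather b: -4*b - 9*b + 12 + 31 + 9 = 52 - 13*b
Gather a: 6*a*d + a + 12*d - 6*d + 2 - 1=a*(6*d + 1) + 6*d + 1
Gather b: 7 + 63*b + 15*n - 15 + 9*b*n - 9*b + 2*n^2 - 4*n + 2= b*(9*n + 54) + 2*n^2 + 11*n - 6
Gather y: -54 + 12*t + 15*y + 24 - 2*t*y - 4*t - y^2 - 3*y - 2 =8*t - y^2 + y*(12 - 2*t) - 32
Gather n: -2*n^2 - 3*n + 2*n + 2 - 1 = -2*n^2 - n + 1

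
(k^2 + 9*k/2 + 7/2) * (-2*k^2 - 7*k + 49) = -2*k^4 - 16*k^3 + 21*k^2/2 + 196*k + 343/2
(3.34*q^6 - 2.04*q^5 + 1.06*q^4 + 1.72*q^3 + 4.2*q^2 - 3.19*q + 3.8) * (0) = 0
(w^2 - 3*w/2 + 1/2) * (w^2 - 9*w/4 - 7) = w^4 - 15*w^3/4 - 25*w^2/8 + 75*w/8 - 7/2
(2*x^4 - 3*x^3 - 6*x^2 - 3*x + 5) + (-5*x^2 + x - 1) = 2*x^4 - 3*x^3 - 11*x^2 - 2*x + 4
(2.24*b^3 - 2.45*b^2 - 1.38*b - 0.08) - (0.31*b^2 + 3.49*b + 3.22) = 2.24*b^3 - 2.76*b^2 - 4.87*b - 3.3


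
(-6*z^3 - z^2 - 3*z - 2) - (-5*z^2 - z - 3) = -6*z^3 + 4*z^2 - 2*z + 1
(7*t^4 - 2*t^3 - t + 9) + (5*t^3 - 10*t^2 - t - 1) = 7*t^4 + 3*t^3 - 10*t^2 - 2*t + 8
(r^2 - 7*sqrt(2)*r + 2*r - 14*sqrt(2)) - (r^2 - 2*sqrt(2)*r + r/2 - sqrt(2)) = -5*sqrt(2)*r + 3*r/2 - 13*sqrt(2)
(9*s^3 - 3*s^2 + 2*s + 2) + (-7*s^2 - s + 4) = 9*s^3 - 10*s^2 + s + 6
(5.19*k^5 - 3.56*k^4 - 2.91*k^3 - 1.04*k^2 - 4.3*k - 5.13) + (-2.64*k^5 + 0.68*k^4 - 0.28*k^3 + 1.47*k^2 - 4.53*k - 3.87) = 2.55*k^5 - 2.88*k^4 - 3.19*k^3 + 0.43*k^2 - 8.83*k - 9.0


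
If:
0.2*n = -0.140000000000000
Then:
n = -0.70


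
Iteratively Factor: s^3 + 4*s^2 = (s)*(s^2 + 4*s) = s*(s + 4)*(s)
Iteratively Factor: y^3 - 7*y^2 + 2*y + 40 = (y - 4)*(y^2 - 3*y - 10) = (y - 4)*(y + 2)*(y - 5)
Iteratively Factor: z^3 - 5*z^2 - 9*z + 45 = (z + 3)*(z^2 - 8*z + 15) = (z - 5)*(z + 3)*(z - 3)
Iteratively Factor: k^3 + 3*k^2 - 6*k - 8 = (k + 1)*(k^2 + 2*k - 8) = (k + 1)*(k + 4)*(k - 2)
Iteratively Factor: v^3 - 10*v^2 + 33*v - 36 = (v - 3)*(v^2 - 7*v + 12) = (v - 3)^2*(v - 4)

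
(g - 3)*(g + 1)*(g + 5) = g^3 + 3*g^2 - 13*g - 15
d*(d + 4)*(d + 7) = d^3 + 11*d^2 + 28*d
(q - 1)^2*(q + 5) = q^3 + 3*q^2 - 9*q + 5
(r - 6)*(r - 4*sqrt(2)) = r^2 - 6*r - 4*sqrt(2)*r + 24*sqrt(2)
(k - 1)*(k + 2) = k^2 + k - 2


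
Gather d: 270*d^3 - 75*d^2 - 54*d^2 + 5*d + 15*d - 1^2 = 270*d^3 - 129*d^2 + 20*d - 1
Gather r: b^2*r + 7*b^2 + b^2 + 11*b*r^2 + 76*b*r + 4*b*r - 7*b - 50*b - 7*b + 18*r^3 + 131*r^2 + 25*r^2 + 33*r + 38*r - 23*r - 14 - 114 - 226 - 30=8*b^2 - 64*b + 18*r^3 + r^2*(11*b + 156) + r*(b^2 + 80*b + 48) - 384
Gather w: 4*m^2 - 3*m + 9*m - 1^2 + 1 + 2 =4*m^2 + 6*m + 2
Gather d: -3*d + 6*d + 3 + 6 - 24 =3*d - 15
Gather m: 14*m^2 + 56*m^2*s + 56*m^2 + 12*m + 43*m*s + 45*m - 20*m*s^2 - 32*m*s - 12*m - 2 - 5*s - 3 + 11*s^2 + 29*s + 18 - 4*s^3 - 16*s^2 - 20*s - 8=m^2*(56*s + 70) + m*(-20*s^2 + 11*s + 45) - 4*s^3 - 5*s^2 + 4*s + 5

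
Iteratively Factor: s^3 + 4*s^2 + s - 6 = (s - 1)*(s^2 + 5*s + 6) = (s - 1)*(s + 2)*(s + 3)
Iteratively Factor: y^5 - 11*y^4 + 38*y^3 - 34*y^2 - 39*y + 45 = (y - 3)*(y^4 - 8*y^3 + 14*y^2 + 8*y - 15) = (y - 5)*(y - 3)*(y^3 - 3*y^2 - y + 3) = (y - 5)*(y - 3)^2*(y^2 - 1) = (y - 5)*(y - 3)^2*(y - 1)*(y + 1)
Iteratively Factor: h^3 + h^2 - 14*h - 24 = (h - 4)*(h^2 + 5*h + 6) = (h - 4)*(h + 2)*(h + 3)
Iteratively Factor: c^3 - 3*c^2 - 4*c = (c - 4)*(c^2 + c) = (c - 4)*(c + 1)*(c)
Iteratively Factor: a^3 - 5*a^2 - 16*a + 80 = (a - 5)*(a^2 - 16) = (a - 5)*(a - 4)*(a + 4)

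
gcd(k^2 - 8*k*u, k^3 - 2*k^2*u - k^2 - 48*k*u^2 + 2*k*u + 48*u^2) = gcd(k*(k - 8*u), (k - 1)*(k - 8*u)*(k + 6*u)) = -k + 8*u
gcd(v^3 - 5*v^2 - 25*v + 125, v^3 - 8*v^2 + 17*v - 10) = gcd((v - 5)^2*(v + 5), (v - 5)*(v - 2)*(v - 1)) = v - 5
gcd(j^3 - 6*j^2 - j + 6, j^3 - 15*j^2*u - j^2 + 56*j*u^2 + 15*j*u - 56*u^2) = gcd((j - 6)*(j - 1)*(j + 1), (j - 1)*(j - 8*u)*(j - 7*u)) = j - 1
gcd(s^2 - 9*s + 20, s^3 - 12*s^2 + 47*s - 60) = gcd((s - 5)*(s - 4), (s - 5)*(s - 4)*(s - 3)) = s^2 - 9*s + 20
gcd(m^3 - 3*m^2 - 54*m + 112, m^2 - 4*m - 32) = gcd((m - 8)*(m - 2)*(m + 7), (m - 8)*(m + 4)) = m - 8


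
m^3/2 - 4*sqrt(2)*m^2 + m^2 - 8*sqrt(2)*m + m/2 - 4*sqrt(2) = (m/2 + 1/2)*(m + 1)*(m - 8*sqrt(2))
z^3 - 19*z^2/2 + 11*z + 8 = (z - 8)*(z - 2)*(z + 1/2)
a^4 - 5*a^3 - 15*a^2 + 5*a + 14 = (a - 7)*(a - 1)*(a + 1)*(a + 2)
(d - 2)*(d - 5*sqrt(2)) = d^2 - 5*sqrt(2)*d - 2*d + 10*sqrt(2)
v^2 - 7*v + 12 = (v - 4)*(v - 3)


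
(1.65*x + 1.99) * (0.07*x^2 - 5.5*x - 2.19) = 0.1155*x^3 - 8.9357*x^2 - 14.5585*x - 4.3581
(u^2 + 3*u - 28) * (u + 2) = u^3 + 5*u^2 - 22*u - 56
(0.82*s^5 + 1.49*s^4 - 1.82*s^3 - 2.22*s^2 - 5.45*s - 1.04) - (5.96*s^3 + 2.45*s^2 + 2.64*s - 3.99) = 0.82*s^5 + 1.49*s^4 - 7.78*s^3 - 4.67*s^2 - 8.09*s + 2.95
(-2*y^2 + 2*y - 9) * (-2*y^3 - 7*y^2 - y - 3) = 4*y^5 + 10*y^4 + 6*y^3 + 67*y^2 + 3*y + 27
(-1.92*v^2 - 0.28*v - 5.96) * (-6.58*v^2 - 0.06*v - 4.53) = 12.6336*v^4 + 1.9576*v^3 + 47.9312*v^2 + 1.626*v + 26.9988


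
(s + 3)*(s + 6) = s^2 + 9*s + 18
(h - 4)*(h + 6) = h^2 + 2*h - 24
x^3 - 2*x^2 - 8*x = x*(x - 4)*(x + 2)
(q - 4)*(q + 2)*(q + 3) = q^3 + q^2 - 14*q - 24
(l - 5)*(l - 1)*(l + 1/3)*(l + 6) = l^4 + l^3/3 - 31*l^2 + 59*l/3 + 10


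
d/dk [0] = 0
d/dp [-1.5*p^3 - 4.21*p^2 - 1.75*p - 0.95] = -4.5*p^2 - 8.42*p - 1.75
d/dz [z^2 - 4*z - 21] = 2*z - 4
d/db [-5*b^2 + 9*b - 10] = 9 - 10*b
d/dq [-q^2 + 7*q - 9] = 7 - 2*q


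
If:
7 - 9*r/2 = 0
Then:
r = 14/9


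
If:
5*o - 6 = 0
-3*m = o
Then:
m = -2/5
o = 6/5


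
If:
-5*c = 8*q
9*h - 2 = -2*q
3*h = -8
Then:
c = -104/5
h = -8/3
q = 13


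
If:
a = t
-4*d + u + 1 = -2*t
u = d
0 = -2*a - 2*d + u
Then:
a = -1/8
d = 1/4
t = -1/8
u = 1/4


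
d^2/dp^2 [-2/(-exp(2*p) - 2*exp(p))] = 4*(4*(exp(p) + 1)^2 - (exp(p) + 2)*(2*exp(p) + 1))*exp(-p)/(exp(p) + 2)^3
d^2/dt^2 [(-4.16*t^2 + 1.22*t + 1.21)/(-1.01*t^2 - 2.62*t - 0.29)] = (-24.505428*t^3 - 14.71671*t^2 - 17.067384*t - 13.349406)/(1.030301*t^6 + 8.017986*t^5 + 21.686619*t^4 + 22.589116*t^3 + 6.226851*t^2 + 0.661026*t + 0.024389)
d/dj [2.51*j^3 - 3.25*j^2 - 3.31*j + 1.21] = 7.53*j^2 - 6.5*j - 3.31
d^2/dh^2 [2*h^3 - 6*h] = 12*h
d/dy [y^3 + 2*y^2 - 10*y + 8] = 3*y^2 + 4*y - 10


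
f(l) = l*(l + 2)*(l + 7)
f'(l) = l*(l + 2) + l*(l + 7) + (l + 2)*(l + 7) = 3*l^2 + 18*l + 14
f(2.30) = 91.98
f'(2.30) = 71.27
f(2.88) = 138.86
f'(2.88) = 90.72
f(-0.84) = -6.00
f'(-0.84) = 1.00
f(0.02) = 0.28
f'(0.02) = 14.36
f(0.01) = 0.14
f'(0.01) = 14.18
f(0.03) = 0.43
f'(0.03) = 14.54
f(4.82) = 388.55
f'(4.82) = 170.46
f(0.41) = 7.32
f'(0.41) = 21.88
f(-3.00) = 12.00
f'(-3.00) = -13.00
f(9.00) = 1584.00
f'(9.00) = 419.00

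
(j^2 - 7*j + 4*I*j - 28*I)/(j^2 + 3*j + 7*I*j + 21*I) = (j^2 + j*(-7 + 4*I) - 28*I)/(j^2 + j*(3 + 7*I) + 21*I)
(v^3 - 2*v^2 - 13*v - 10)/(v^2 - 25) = (v^2 + 3*v + 2)/(v + 5)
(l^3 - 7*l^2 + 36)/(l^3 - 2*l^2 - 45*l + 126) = (l + 2)/(l + 7)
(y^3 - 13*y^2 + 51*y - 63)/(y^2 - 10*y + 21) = y - 3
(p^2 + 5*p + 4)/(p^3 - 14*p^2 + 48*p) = (p^2 + 5*p + 4)/(p*(p^2 - 14*p + 48))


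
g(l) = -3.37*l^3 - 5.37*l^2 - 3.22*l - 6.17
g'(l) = -10.11*l^2 - 10.74*l - 3.22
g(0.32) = -7.86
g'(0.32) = -7.69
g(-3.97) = 132.84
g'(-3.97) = -119.92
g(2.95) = -148.92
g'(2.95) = -122.89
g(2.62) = -112.08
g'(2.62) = -100.76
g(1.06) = -19.63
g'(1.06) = -25.96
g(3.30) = -196.38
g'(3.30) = -148.76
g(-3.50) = 83.81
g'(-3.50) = -89.48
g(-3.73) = 106.01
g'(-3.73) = -103.82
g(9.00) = -2926.85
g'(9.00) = -918.79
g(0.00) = -6.17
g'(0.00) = -3.22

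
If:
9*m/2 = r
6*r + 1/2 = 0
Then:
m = -1/54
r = -1/12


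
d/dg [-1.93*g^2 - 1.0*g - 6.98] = -3.86*g - 1.0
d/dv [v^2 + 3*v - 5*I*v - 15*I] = 2*v + 3 - 5*I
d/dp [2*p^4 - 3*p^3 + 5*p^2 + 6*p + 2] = 8*p^3 - 9*p^2 + 10*p + 6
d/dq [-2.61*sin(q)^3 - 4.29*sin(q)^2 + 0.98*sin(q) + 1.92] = (-7.83*sin(q)^2 - 8.58*sin(q) + 0.98)*cos(q)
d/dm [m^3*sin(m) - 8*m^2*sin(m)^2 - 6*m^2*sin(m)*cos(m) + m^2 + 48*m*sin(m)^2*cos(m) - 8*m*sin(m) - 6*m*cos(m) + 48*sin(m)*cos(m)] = m^3*cos(m) + 3*m^2*sin(m) - 8*m^2*sin(2*m) - 6*m^2*cos(2*m) - 6*m*sin(m) - 6*m*sin(2*m) + 36*m*sin(3*m) - 8*m*cos(m) + 8*m*cos(2*m) - 6*m - 8*sin(m) + 6*cos(m) + 48*cos(2*m) - 12*cos(3*m)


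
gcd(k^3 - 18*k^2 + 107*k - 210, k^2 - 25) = k - 5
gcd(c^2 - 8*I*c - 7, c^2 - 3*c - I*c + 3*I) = c - I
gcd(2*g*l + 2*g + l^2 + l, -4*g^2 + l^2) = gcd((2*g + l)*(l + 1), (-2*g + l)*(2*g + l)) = 2*g + l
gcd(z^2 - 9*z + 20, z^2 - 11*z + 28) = z - 4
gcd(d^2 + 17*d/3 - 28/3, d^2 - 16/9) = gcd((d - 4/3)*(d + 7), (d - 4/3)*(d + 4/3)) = d - 4/3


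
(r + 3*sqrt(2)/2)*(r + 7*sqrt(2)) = r^2 + 17*sqrt(2)*r/2 + 21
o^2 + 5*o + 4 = (o + 1)*(o + 4)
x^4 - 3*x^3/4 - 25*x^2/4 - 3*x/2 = x*(x - 3)*(x + 1/4)*(x + 2)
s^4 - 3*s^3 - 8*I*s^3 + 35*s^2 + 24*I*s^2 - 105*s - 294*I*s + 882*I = (s - 3)*(s - 7*I)^2*(s + 6*I)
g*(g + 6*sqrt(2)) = g^2 + 6*sqrt(2)*g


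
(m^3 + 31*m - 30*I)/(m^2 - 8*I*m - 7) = (m^2 + I*m + 30)/(m - 7*I)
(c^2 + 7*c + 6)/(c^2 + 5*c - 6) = (c + 1)/(c - 1)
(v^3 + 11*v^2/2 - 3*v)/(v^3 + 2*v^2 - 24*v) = (v - 1/2)/(v - 4)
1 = 1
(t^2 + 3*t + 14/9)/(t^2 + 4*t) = (t^2 + 3*t + 14/9)/(t*(t + 4))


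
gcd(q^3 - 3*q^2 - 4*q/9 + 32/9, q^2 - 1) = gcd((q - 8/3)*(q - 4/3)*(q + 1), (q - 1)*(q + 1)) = q + 1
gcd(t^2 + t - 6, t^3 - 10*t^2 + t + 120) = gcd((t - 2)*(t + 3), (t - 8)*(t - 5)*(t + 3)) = t + 3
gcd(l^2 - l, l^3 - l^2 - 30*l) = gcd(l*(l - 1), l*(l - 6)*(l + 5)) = l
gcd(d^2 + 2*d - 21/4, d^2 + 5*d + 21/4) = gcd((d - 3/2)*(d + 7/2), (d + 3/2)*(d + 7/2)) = d + 7/2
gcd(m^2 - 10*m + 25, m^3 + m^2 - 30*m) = m - 5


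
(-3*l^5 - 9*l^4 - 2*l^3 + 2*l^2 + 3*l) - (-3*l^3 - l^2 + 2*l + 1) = -3*l^5 - 9*l^4 + l^3 + 3*l^2 + l - 1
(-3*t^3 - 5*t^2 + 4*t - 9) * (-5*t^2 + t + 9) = 15*t^5 + 22*t^4 - 52*t^3 + 4*t^2 + 27*t - 81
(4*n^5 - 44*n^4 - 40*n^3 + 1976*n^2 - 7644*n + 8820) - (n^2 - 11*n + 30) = 4*n^5 - 44*n^4 - 40*n^3 + 1975*n^2 - 7633*n + 8790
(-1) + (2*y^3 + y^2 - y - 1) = 2*y^3 + y^2 - y - 2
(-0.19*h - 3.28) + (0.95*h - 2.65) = 0.76*h - 5.93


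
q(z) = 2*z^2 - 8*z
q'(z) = 4*z - 8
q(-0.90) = 8.82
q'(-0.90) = -11.60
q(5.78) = 20.58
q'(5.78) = 15.12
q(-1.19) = 12.35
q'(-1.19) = -12.76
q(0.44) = -3.13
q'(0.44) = -6.24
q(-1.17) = 12.10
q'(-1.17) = -12.68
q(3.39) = -4.14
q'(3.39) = 5.56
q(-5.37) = 100.63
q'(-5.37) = -29.48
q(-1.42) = 15.39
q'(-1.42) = -13.68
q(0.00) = 0.00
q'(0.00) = -8.00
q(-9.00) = 234.00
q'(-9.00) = -44.00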